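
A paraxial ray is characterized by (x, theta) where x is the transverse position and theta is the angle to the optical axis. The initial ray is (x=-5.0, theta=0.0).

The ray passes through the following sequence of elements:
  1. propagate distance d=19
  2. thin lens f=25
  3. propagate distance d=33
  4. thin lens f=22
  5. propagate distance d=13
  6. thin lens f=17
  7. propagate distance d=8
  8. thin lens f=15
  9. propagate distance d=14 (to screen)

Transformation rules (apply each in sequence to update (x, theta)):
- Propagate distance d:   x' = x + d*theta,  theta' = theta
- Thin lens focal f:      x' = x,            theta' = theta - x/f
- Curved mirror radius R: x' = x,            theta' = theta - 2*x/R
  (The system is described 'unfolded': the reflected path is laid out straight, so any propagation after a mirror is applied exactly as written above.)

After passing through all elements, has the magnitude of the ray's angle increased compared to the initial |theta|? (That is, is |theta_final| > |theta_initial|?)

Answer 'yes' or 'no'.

Answer: yes

Derivation:
Initial: x=-5.0000 theta=0.0000
After 1 (propagate distance d=19): x=-5.0000 theta=0.0000
After 2 (thin lens f=25): x=-5.0000 theta=0.2000
After 3 (propagate distance d=33): x=1.6000 theta=0.2000
After 4 (thin lens f=22): x=1.6000 theta=7/55 (≈0.1273)
After 5 (propagate distance d=13): x=179/55 (≈3.2545) theta=7/55 (≈0.1273)
After 6 (thin lens f=17): x=179/55 (≈3.2545) theta=-12/187 (≈-0.0642)
After 7 (propagate distance d=8): x=233/85 (≈2.7412) theta=-12/187 (≈-0.0642)
After 8 (thin lens f=15): x=233/85 (≈2.7412) theta=-3463/14025 (≈-0.2469)
After 9 (propagate distance d=14 (to screen)): x=-10037/14025 (≈-0.7157) theta=-3463/14025 (≈-0.2469)
|theta_initial|=0.0000 |theta_final|=3463/14025 (≈0.2469) -> increased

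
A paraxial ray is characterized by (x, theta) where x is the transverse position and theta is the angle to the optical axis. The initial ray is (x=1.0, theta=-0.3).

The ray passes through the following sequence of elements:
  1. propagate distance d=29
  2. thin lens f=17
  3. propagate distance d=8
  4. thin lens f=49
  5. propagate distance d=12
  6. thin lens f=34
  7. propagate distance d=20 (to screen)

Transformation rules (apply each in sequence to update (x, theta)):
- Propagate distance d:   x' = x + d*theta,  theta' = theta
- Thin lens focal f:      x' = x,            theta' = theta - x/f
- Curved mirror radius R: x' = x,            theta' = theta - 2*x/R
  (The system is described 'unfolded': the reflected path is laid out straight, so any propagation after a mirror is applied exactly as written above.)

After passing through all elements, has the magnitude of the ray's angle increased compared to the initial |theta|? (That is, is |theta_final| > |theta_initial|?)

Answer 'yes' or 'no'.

Answer: yes

Derivation:
Initial: x=1.0000 theta=-0.3000
After 1 (propagate distance d=29): x=-7.7000 theta=-0.3000
After 2 (thin lens f=17): x=-7.7000 theta=13/85 (≈0.1529)
After 3 (propagate distance d=8): x=-1101/170 (≈-6.4765) theta=13/85 (≈0.1529)
After 4 (thin lens f=49): x=-1101/170 (≈-6.4765) theta=475/1666 (≈0.2851)
After 5 (propagate distance d=12): x=-1497/490 (≈-3.0551) theta=475/1666 (≈0.2851)
After 6 (thin lens f=34): x=-1497/490 (≈-3.0551) theta=6247/16660 (≈0.3750)
After 7 (propagate distance d=20 (to screen)): x=37021/8330 (≈4.4443) theta=6247/16660 (≈0.3750)
|theta_initial|=0.3000 |theta_final|=6247/16660 (≈0.3750) -> increased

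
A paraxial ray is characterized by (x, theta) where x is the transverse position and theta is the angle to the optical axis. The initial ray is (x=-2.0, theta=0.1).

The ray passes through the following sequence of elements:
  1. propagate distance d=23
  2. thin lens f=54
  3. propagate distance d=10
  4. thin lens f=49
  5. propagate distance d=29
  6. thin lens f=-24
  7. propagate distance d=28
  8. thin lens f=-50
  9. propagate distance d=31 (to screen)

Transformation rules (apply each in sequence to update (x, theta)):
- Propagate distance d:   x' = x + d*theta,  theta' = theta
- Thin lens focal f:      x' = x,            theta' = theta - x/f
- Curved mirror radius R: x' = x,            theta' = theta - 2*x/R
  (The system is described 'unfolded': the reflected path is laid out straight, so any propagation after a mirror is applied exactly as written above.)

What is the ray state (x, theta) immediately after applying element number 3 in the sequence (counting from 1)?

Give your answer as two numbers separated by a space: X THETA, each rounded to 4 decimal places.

Initial: x=-2.0000 theta=0.1000
After 1 (propagate distance d=23): x=0.3000 theta=0.1000
After 2 (thin lens f=54): x=0.3000 theta=17/180 (≈0.0944)
After 3 (propagate distance d=10): x=56/45 (≈1.2444) theta=17/180 (≈0.0944)
Rounded to 4 decimal places: x = 1.2444, theta = 0.0944

Answer: 1.2444 0.0944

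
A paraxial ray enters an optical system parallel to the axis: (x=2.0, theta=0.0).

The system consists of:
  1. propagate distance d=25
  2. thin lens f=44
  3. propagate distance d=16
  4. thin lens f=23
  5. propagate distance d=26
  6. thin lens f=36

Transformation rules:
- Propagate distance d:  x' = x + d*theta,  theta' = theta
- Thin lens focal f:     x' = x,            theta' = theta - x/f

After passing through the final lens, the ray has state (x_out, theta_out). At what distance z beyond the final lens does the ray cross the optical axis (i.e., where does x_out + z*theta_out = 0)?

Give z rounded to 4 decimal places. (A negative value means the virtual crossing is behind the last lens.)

Answer: -21.2756

Derivation:
Initial: x=2.0000 theta=0.0000
After 1 (propagate distance d=25): x=2.0000 theta=0.0000
After 2 (thin lens f=44): x=2.0000 theta=-1/22 (≈-0.0455)
After 3 (propagate distance d=16): x=14/11 (≈1.2727) theta=-1/22 (≈-0.0455)
After 4 (thin lens f=23): x=14/11 (≈1.2727) theta=-51/506 (≈-0.1008)
After 5 (propagate distance d=26): x=-31/23 (≈-1.3478) theta=-51/506 (≈-0.1008)
After 6 (thin lens f=36): x=-31/23 (≈-1.3478) theta=-577/9108 (≈-0.0634)
z_focus = -x_out/theta_out = -(-31/23)/(-577/9108) = -12276/577 ≈ -21.2756
Rounded to 4 decimal places: z = -21.2756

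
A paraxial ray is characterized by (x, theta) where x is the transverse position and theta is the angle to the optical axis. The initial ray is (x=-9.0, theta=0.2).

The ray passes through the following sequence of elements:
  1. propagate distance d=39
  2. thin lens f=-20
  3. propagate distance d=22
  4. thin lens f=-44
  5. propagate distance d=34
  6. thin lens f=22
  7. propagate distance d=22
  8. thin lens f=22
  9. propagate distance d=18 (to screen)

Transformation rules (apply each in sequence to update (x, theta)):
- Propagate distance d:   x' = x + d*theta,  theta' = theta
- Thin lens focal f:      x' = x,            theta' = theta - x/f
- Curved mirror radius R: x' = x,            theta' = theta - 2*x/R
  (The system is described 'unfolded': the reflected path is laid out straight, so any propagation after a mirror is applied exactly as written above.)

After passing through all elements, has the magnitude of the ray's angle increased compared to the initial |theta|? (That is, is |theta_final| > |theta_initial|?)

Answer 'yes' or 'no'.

Answer: yes

Derivation:
Initial: x=-9.0000 theta=0.2000
After 1 (propagate distance d=39): x=-1.2000 theta=0.2000
After 2 (thin lens f=-20): x=-1.2000 theta=0.1400
After 3 (propagate distance d=22): x=1.8800 theta=0.1400
After 4 (thin lens f=-44): x=1.8800 theta=201/1100 (≈0.1827)
After 5 (propagate distance d=34): x=4451/550 (≈8.0927) theta=201/1100 (≈0.1827)
After 6 (thin lens f=22): x=4451/550 (≈8.0927) theta=-112/605 (≈-0.1851)
After 7 (propagate distance d=22): x=4.0200 theta=-112/605 (≈-0.1851)
After 8 (thin lens f=22): x=4.0200 theta=-4451/12100 (≈-0.3679)
After 9 (propagate distance d=18 (to screen)): x=-7869/3025 (≈-2.6013) theta=-4451/12100 (≈-0.3679)
|theta_initial|=0.2000 |theta_final|=4451/12100 (≈0.3679) -> increased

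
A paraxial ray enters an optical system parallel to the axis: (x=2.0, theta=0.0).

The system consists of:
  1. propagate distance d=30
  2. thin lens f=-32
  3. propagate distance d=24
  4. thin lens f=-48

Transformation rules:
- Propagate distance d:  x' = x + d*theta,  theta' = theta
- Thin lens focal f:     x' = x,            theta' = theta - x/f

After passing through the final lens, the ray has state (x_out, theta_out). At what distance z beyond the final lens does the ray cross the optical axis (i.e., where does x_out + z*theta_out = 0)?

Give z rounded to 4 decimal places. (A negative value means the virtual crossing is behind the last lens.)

Answer: -25.8462

Derivation:
Initial: x=2.0000 theta=0.0000
After 1 (propagate distance d=30): x=2.0000 theta=0.0000
After 2 (thin lens f=-32): x=2.0000 theta=0.0625
After 3 (propagate distance d=24): x=3.5000 theta=0.0625
After 4 (thin lens f=-48): x=3.5000 theta=13/96 (≈0.1354)
z_focus = -x_out/theta_out = -(3.5000)/(13/96) = -336/13 ≈ -25.8462
Rounded to 4 decimal places: z = -25.8462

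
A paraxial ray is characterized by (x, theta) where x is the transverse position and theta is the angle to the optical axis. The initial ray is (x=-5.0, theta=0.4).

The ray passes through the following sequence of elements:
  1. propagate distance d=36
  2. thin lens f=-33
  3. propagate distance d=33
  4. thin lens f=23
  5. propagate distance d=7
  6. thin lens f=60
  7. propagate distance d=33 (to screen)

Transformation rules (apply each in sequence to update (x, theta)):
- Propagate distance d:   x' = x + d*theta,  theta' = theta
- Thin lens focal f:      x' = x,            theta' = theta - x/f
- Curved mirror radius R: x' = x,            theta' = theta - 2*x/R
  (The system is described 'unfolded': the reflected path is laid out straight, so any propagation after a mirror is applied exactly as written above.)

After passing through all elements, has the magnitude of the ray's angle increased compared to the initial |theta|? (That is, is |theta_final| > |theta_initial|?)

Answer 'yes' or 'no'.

Answer: yes

Derivation:
Initial: x=-5.0000 theta=0.4000
After 1 (propagate distance d=36): x=9.4000 theta=0.4000
After 2 (thin lens f=-33): x=9.4000 theta=113/165 (≈0.6848)
After 3 (propagate distance d=33): x=32.0000 theta=113/165 (≈0.6848)
After 4 (thin lens f=23): x=32.0000 theta=-2681/3795 (≈-0.7065)
After 5 (propagate distance d=7): x=102673/3795 (≈27.0548) theta=-2681/3795 (≈-0.7065)
After 6 (thin lens f=60): x=102673/3795 (≈27.0548) theta=-263533/227700 (≈-1.1574)
After 7 (propagate distance d=33 (to screen)): x=-281801/25300 (≈-11.1384) theta=-263533/227700 (≈-1.1574)
|theta_initial|=0.4000 |theta_final|=263533/227700 (≈1.1574) -> increased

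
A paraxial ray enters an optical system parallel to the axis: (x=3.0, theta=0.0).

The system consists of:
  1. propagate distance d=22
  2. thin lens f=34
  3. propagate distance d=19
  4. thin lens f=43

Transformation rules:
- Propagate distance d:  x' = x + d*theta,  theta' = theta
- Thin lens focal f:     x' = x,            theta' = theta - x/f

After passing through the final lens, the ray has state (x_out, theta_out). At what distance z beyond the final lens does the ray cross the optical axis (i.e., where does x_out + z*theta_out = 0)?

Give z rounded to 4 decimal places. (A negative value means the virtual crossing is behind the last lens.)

Initial: x=3.0000 theta=0.0000
After 1 (propagate distance d=22): x=3.0000 theta=0.0000
After 2 (thin lens f=34): x=3.0000 theta=-3/34 (≈-0.0882)
After 3 (propagate distance d=19): x=45/34 (≈1.3235) theta=-3/34 (≈-0.0882)
After 4 (thin lens f=43): x=45/34 (≈1.3235) theta=-87/731 (≈-0.1190)
z_focus = -x_out/theta_out = -(45/34)/(-87/731) = 645/58 ≈ 11.1207
Rounded to 4 decimal places: z = 11.1207

Answer: 11.1207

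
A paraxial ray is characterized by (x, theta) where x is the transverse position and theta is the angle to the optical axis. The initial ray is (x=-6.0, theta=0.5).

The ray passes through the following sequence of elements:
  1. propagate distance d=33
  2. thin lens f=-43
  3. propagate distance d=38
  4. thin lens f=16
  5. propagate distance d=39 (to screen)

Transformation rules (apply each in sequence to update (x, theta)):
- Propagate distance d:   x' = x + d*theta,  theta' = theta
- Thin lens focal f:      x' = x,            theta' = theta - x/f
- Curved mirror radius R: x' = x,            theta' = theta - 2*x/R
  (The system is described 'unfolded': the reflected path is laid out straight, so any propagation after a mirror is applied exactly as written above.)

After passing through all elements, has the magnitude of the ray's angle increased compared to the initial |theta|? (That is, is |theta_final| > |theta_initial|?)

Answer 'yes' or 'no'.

Initial: x=-6.0000 theta=0.5000
After 1 (propagate distance d=33): x=10.5000 theta=0.5000
After 2 (thin lens f=-43): x=10.5000 theta=32/43 (≈0.7442)
After 3 (propagate distance d=38): x=3335/86 (≈38.7791) theta=32/43 (≈0.7442)
After 4 (thin lens f=16): x=3335/86 (≈38.7791) theta=-2311/1376 (≈-1.6795)
After 5 (propagate distance d=39 (to screen)): x=-36769/1376 (≈-26.7217) theta=-2311/1376 (≈-1.6795)
|theta_initial|=0.5000 |theta_final|=2311/1376 (≈1.6795) -> increased

Answer: yes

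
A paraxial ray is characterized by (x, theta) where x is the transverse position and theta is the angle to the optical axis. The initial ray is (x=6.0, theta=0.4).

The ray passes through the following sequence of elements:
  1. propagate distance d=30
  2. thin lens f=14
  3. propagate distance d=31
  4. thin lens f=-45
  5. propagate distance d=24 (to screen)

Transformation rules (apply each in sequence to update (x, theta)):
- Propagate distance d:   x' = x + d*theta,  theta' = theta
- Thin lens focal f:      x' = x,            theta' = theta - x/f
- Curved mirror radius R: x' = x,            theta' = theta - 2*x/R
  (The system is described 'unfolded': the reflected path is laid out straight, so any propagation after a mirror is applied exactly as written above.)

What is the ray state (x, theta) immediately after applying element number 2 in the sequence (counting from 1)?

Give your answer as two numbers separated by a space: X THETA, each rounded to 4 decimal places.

Initial: x=6.0000 theta=0.4000
After 1 (propagate distance d=30): x=18.0000 theta=0.4000
After 2 (thin lens f=14): x=18.0000 theta=-31/35 (≈-0.8857)
Rounded to 4 decimal places: x = 18.0000, theta = -0.8857

Answer: 18.0000 -0.8857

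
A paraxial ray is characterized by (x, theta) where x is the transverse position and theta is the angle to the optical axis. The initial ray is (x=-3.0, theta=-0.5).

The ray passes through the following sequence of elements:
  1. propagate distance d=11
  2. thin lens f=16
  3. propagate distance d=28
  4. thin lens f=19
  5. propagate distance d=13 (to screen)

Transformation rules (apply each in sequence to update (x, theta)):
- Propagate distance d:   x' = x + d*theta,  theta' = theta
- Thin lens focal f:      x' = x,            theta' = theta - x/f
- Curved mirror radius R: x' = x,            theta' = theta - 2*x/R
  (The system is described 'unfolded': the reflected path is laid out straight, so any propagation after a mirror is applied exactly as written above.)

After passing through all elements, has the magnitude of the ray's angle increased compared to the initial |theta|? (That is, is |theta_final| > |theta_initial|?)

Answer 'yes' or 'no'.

Answer: no

Derivation:
Initial: x=-3.0000 theta=-0.5000
After 1 (propagate distance d=11): x=-8.5000 theta=-0.5000
After 2 (thin lens f=16): x=-8.5000 theta=1/32 (≈0.0313)
After 3 (propagate distance d=28): x=-7.6250 theta=1/32 (≈0.0313)
After 4 (thin lens f=19): x=-7.6250 theta=263/608 (≈0.4326)
After 5 (propagate distance d=13 (to screen)): x=-1217/608 (≈-2.0016) theta=263/608 (≈0.4326)
|theta_initial|=0.5000 |theta_final|=263/608 (≈0.4326) -> not increased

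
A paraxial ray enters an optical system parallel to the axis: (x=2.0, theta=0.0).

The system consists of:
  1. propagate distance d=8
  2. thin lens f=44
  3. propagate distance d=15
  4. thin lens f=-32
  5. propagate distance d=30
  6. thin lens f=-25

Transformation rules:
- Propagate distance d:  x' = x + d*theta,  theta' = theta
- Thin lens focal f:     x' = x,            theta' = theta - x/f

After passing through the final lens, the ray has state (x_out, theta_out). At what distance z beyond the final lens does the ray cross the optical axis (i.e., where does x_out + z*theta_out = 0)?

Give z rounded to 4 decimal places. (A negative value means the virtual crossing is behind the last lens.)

Initial: x=2.0000 theta=0.0000
After 1 (propagate distance d=8): x=2.0000 theta=0.0000
After 2 (thin lens f=44): x=2.0000 theta=-1/22 (≈-0.0455)
After 3 (propagate distance d=15): x=29/22 (≈1.3182) theta=-1/22 (≈-0.0455)
After 4 (thin lens f=-32): x=29/22 (≈1.3182) theta=-3/704 (≈-0.0043)
After 5 (propagate distance d=30): x=419/352 (≈1.1903) theta=-3/704 (≈-0.0043)
After 6 (thin lens f=-25): x=419/352 (≈1.1903) theta=763/17600 (≈0.0434)
z_focus = -x_out/theta_out = -(419/352)/(763/17600) = -20950/763 ≈ -27.4574
Rounded to 4 decimal places: z = -27.4574

Answer: -27.4574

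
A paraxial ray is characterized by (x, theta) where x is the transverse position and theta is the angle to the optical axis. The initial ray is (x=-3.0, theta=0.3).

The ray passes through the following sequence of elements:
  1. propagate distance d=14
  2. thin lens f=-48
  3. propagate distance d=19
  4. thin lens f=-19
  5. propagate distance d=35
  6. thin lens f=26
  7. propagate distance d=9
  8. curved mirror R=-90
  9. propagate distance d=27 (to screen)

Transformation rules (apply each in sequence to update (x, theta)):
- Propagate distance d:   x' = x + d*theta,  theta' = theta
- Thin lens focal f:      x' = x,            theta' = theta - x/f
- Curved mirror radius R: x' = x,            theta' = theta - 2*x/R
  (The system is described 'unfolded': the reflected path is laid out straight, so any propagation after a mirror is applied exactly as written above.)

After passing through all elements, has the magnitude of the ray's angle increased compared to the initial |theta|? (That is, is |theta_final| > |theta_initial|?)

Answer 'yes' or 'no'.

Answer: no

Derivation:
Initial: x=-3.0000 theta=0.3000
After 1 (propagate distance d=14): x=1.2000 theta=0.3000
After 2 (thin lens f=-48): x=1.2000 theta=0.3250
After 3 (propagate distance d=19): x=7.3750 theta=0.3250
After 4 (thin lens f=-19): x=7.3750 theta=271/380 (≈0.7132)
After 5 (propagate distance d=35): x=4915/152 (≈32.3355) theta=271/380 (≈0.7132)
After 6 (thin lens f=26): x=4915/152 (≈32.3355) theta=-10483/19760 (≈-0.5305)
After 7 (propagate distance d=9): x=544603/19760 (≈27.5609) theta=-10483/19760 (≈-0.5305)
After 8 (curved mirror R=-90): x=544603/19760 (≈27.5609) theta=18217/222300 (≈0.0819)
After 9 (propagate distance d=27 (to screen)): x=2941619/98800 (≈29.7735) theta=18217/222300 (≈0.0819)
|theta_initial|=0.3000 |theta_final|=18217/222300 (≈0.0819) -> not increased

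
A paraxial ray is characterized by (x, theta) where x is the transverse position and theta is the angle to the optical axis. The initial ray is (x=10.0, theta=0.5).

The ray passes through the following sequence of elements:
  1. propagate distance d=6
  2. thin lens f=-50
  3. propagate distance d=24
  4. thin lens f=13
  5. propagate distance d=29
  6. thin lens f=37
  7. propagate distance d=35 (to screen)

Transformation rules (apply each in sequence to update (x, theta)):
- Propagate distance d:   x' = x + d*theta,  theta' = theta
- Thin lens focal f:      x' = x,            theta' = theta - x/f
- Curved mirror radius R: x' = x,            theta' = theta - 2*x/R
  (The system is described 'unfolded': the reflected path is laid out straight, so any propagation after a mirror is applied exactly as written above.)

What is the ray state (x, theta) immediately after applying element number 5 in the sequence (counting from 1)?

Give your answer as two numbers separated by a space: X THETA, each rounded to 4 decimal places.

Initial: x=10.0000 theta=0.5000
After 1 (propagate distance d=6): x=13.0000 theta=0.5000
After 2 (thin lens f=-50): x=13.0000 theta=0.7600
After 3 (propagate distance d=24): x=31.2400 theta=0.7600
After 4 (thin lens f=13): x=31.2400 theta=-534/325 (≈-1.6431)
After 5 (propagate distance d=29): x=-5333/325 (≈-16.4092) theta=-534/325 (≈-1.6431)
Rounded to 4 decimal places: x = -16.4092, theta = -1.6431

Answer: -16.4092 -1.6431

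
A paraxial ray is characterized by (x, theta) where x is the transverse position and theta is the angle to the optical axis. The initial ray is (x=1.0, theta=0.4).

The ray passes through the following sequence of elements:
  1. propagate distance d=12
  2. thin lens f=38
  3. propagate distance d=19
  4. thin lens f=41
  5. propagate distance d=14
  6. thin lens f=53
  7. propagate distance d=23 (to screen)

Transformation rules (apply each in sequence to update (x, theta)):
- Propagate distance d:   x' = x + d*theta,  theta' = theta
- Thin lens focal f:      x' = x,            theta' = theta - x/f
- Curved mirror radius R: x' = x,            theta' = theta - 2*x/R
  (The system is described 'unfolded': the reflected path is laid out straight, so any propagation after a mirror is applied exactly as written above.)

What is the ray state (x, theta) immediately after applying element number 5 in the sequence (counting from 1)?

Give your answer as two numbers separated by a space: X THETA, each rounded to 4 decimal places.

Answer: 10.3778 -0.0087

Derivation:
Initial: x=1.0000 theta=0.4000
After 1 (propagate distance d=12): x=5.8000 theta=0.4000
After 2 (thin lens f=38): x=5.8000 theta=47/190 (≈0.2474)
After 3 (propagate distance d=19): x=10.5000 theta=47/190 (≈0.2474)
After 4 (thin lens f=41): x=10.5000 theta=-34/3895 (≈-0.0087)
After 5 (propagate distance d=14): x=80843/7790 (≈10.3778) theta=-34/3895 (≈-0.0087)
Rounded to 4 decimal places: x = 10.3778, theta = -0.0087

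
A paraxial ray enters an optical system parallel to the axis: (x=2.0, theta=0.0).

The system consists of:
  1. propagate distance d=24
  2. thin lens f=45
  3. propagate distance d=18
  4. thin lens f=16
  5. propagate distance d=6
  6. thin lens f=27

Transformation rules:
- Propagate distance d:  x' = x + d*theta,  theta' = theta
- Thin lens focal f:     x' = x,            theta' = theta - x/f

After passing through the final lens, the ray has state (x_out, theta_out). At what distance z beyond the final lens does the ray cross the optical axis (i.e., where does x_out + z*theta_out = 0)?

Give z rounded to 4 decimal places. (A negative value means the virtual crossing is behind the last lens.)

Answer: 3.5191

Derivation:
Initial: x=2.0000 theta=0.0000
After 1 (propagate distance d=24): x=2.0000 theta=0.0000
After 2 (thin lens f=45): x=2.0000 theta=-2/45 (≈-0.0444)
After 3 (propagate distance d=18): x=1.2000 theta=-2/45 (≈-0.0444)
After 4 (thin lens f=16): x=1.2000 theta=-43/360 (≈-0.1194)
After 5 (propagate distance d=6): x=29/60 (≈0.4833) theta=-43/360 (≈-0.1194)
After 6 (thin lens f=27): x=29/60 (≈0.4833) theta=-89/648 (≈-0.1373)
z_focus = -x_out/theta_out = -(29/60)/(-89/648) = 1566/445 ≈ 3.5191
Rounded to 4 decimal places: z = 3.5191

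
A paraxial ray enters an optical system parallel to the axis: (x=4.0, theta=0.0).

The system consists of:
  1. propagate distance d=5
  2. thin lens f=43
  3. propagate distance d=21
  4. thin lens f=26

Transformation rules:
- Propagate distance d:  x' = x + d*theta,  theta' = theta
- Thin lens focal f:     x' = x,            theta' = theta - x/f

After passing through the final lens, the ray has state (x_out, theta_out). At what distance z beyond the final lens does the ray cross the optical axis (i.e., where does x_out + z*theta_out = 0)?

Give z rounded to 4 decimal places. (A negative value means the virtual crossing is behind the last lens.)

Initial: x=4.0000 theta=0.0000
After 1 (propagate distance d=5): x=4.0000 theta=0.0000
After 2 (thin lens f=43): x=4.0000 theta=-4/43 (≈-0.0930)
After 3 (propagate distance d=21): x=88/43 (≈2.0465) theta=-4/43 (≈-0.0930)
After 4 (thin lens f=26): x=88/43 (≈2.0465) theta=-96/559 (≈-0.1717)
z_focus = -x_out/theta_out = -(88/43)/(-96/559) = 143/12 ≈ 11.9167
Rounded to 4 decimal places: z = 11.9167

Answer: 11.9167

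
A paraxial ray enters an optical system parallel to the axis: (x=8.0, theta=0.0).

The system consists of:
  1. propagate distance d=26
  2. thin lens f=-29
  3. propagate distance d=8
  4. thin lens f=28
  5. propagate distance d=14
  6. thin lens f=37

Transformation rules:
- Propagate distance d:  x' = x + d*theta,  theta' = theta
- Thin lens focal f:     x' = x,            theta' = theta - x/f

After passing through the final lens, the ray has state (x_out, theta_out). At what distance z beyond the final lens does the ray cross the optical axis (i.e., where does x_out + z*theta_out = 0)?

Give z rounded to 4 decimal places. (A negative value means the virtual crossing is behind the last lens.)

Initial: x=8.0000 theta=0.0000
After 1 (propagate distance d=26): x=8.0000 theta=0.0000
After 2 (thin lens f=-29): x=8.0000 theta=8/29 (≈0.2759)
After 3 (propagate distance d=8): x=296/29 (≈10.2069) theta=8/29 (≈0.2759)
After 4 (thin lens f=28): x=296/29 (≈10.2069) theta=-18/203 (≈-0.0887)
After 5 (propagate distance d=14): x=260/29 (≈8.9655) theta=-18/203 (≈-0.0887)
After 6 (thin lens f=37): x=260/29 (≈8.9655) theta=-2486/7511 (≈-0.3310)
z_focus = -x_out/theta_out = -(260/29)/(-2486/7511) = 33670/1243 ≈ 27.0877
Rounded to 4 decimal places: z = 27.0877

Answer: 27.0877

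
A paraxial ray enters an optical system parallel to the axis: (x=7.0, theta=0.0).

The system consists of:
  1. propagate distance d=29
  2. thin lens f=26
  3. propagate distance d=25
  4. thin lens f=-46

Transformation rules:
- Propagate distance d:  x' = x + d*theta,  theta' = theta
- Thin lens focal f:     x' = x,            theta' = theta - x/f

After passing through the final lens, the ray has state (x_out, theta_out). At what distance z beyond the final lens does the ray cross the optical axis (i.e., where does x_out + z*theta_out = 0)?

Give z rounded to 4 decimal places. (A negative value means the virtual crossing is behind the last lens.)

Answer: 1.0222

Derivation:
Initial: x=7.0000 theta=0.0000
After 1 (propagate distance d=29): x=7.0000 theta=0.0000
After 2 (thin lens f=26): x=7.0000 theta=-7/26 (≈-0.2692)
After 3 (propagate distance d=25): x=7/26 (≈0.2692) theta=-7/26 (≈-0.2692)
After 4 (thin lens f=-46): x=7/26 (≈0.2692) theta=-315/1196 (≈-0.2634)
z_focus = -x_out/theta_out = -(7/26)/(-315/1196) = 46/45 ≈ 1.0222
Rounded to 4 decimal places: z = 1.0222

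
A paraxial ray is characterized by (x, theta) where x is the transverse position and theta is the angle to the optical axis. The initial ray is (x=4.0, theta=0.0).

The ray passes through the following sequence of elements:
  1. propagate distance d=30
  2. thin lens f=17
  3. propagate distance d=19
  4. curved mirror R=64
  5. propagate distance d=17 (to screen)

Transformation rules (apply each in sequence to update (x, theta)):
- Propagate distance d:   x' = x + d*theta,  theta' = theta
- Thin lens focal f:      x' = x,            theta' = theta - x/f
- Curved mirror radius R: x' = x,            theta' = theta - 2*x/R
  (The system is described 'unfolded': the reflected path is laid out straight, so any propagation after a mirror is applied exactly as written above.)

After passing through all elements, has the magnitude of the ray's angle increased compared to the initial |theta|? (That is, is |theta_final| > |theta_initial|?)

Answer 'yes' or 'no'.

Answer: yes

Derivation:
Initial: x=4.0000 theta=0.0000
After 1 (propagate distance d=30): x=4.0000 theta=0.0000
After 2 (thin lens f=17): x=4.0000 theta=-4/17 (≈-0.2353)
After 3 (propagate distance d=19): x=-8/17 (≈-0.4706) theta=-4/17 (≈-0.2353)
After 4 (curved mirror R=64): x=-8/17 (≈-0.4706) theta=-15/68 (≈-0.2206)
After 5 (propagate distance d=17 (to screen)): x=-287/68 (≈-4.2206) theta=-15/68 (≈-0.2206)
|theta_initial|=0.0000 |theta_final|=15/68 (≈0.2206) -> increased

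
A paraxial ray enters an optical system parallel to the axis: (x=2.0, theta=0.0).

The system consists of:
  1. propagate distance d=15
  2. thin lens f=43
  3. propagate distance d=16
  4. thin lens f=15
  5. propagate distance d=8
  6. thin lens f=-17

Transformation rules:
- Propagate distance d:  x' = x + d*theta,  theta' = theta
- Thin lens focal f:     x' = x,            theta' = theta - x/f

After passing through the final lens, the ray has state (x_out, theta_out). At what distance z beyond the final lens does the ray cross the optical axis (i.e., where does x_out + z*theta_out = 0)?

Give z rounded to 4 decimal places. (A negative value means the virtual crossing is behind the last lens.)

Initial: x=2.0000 theta=0.0000
After 1 (propagate distance d=15): x=2.0000 theta=0.0000
After 2 (thin lens f=43): x=2.0000 theta=-2/43 (≈-0.0465)
After 3 (propagate distance d=16): x=54/43 (≈1.2558) theta=-2/43 (≈-0.0465)
After 4 (thin lens f=15): x=54/43 (≈1.2558) theta=-28/215 (≈-0.1302)
After 5 (propagate distance d=8): x=46/215 (≈0.2140) theta=-28/215 (≈-0.1302)
After 6 (thin lens f=-17): x=46/215 (≈0.2140) theta=-2/17 (≈-0.1176)
z_focus = -x_out/theta_out = -(46/215)/(-2/17) = 391/215 ≈ 1.8186
Rounded to 4 decimal places: z = 1.8186

Answer: 1.8186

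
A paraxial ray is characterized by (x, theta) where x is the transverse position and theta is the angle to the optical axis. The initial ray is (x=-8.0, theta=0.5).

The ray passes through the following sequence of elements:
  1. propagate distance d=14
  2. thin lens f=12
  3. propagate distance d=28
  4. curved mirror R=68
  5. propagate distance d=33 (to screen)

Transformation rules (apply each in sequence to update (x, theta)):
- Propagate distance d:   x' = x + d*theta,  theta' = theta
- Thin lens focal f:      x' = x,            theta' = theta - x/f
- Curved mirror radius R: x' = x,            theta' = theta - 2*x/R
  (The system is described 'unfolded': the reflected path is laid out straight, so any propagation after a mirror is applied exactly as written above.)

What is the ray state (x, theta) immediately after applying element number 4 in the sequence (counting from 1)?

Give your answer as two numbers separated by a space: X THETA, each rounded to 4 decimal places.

Initial: x=-8.0000 theta=0.5000
After 1 (propagate distance d=14): x=-1.0000 theta=0.5000
After 2 (thin lens f=12): x=-1.0000 theta=7/12 (≈0.5833)
After 3 (propagate distance d=28): x=46/3 (≈15.3333) theta=7/12 (≈0.5833)
After 4 (curved mirror R=68): x=46/3 (≈15.3333) theta=9/68 (≈0.1324)
Rounded to 4 decimal places: x = 15.3333, theta = 0.1324

Answer: 15.3333 0.1324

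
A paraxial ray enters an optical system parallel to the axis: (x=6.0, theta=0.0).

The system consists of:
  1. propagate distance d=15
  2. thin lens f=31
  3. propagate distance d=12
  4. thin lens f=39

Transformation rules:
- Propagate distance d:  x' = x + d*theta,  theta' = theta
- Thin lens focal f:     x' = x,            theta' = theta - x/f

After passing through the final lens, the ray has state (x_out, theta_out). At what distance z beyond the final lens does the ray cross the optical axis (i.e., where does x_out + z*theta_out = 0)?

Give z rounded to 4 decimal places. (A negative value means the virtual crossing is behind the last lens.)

Initial: x=6.0000 theta=0.0000
After 1 (propagate distance d=15): x=6.0000 theta=0.0000
After 2 (thin lens f=31): x=6.0000 theta=-6/31 (≈-0.1935)
After 3 (propagate distance d=12): x=114/31 (≈3.6774) theta=-6/31 (≈-0.1935)
After 4 (thin lens f=39): x=114/31 (≈3.6774) theta=-116/403 (≈-0.2878)
z_focus = -x_out/theta_out = -(114/31)/(-116/403) = 741/58 ≈ 12.7759
Rounded to 4 decimal places: z = 12.7759

Answer: 12.7759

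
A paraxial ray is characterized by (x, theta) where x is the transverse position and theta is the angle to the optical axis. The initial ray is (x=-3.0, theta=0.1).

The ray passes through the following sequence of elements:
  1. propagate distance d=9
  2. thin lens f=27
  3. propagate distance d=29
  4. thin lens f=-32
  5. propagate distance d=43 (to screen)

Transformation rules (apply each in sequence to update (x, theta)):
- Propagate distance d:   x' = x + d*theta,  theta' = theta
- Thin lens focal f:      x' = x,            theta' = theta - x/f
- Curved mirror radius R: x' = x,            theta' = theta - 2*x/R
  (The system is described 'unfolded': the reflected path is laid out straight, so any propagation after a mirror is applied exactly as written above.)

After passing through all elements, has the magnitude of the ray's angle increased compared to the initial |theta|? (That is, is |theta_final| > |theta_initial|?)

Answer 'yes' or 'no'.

Initial: x=-3.0000 theta=0.1000
After 1 (propagate distance d=9): x=-2.1000 theta=0.1000
After 2 (thin lens f=27): x=-2.1000 theta=8/45 (≈0.1778)
After 3 (propagate distance d=29): x=55/18 (≈3.0556) theta=8/45 (≈0.1778)
After 4 (thin lens f=-32): x=55/18 (≈3.0556) theta=787/2880 (≈0.2733)
After 5 (propagate distance d=43 (to screen)): x=42641/2880 (≈14.8059) theta=787/2880 (≈0.2733)
|theta_initial|=0.1000 |theta_final|=787/2880 (≈0.2733) -> increased

Answer: yes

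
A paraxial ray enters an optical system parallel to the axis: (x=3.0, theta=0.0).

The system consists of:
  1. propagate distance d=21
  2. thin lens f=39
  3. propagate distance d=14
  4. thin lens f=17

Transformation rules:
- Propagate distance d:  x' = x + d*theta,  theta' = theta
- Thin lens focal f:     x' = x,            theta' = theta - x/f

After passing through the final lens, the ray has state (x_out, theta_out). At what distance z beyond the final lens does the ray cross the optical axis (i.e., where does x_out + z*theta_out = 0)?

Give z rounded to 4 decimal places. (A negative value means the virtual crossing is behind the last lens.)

Initial: x=3.0000 theta=0.0000
After 1 (propagate distance d=21): x=3.0000 theta=0.0000
After 2 (thin lens f=39): x=3.0000 theta=-1/13 (≈-0.0769)
After 3 (propagate distance d=14): x=25/13 (≈1.9231) theta=-1/13 (≈-0.0769)
After 4 (thin lens f=17): x=25/13 (≈1.9231) theta=-42/221 (≈-0.1900)
z_focus = -x_out/theta_out = -(25/13)/(-42/221) = 425/42 ≈ 10.1190
Rounded to 4 decimal places: z = 10.1190

Answer: 10.1190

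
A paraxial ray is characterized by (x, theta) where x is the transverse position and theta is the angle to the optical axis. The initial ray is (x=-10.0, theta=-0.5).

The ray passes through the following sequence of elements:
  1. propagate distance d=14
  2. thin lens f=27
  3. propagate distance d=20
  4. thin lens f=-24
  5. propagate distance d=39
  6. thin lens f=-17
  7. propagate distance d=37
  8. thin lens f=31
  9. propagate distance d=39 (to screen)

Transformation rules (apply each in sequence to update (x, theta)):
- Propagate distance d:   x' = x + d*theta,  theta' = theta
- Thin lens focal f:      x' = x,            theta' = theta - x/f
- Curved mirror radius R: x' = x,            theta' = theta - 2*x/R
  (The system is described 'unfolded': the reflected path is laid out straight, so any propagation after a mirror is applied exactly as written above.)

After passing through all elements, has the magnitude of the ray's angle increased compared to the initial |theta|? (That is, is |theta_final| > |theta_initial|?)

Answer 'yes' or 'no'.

Initial: x=-10.0000 theta=-0.5000
After 1 (propagate distance d=14): x=-17.0000 theta=-0.5000
After 2 (thin lens f=27): x=-17.0000 theta=7/54 (≈0.1296)
After 3 (propagate distance d=20): x=-389/27 (≈-14.4074) theta=7/54 (≈0.1296)
After 4 (thin lens f=-24): x=-389/27 (≈-14.4074) theta=-305/648 (≈-0.4707)
After 5 (propagate distance d=39): x=-2359/72 (≈-32.7639) theta=-305/648 (≈-0.4707)
After 6 (thin lens f=-17): x=-2359/72 (≈-32.7639) theta=-3302/1377 (≈-2.3980)
After 7 (propagate distance d=37): x=-1338319/11016 (≈-121.4887) theta=-3302/1377 (≈-2.3980)
After 8 (thin lens f=31): x=-1338319/11016 (≈-121.4887) theta=173141/113832 (≈1.5210)
After 9 (propagate distance d=39 (to screen)): x=-2653799/42687 (≈-62.1688) theta=173141/113832 (≈1.5210)
|theta_initial|=0.5000 |theta_final|=173141/113832 (≈1.5210) -> increased

Answer: yes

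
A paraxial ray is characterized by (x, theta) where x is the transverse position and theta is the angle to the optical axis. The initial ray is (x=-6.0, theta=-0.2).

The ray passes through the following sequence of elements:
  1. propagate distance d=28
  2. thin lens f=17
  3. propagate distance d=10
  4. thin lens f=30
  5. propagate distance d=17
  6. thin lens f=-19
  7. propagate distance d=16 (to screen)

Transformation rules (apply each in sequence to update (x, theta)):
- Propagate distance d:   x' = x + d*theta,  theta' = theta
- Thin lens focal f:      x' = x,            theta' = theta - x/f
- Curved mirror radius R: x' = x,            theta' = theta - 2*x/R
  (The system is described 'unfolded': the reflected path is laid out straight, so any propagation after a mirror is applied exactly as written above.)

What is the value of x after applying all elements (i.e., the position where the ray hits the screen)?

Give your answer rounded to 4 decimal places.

Initial: x=-6.0000 theta=-0.2000
After 1 (propagate distance d=28): x=-11.6000 theta=-0.2000
After 2 (thin lens f=17): x=-11.6000 theta=41/85 (≈0.4824)
After 3 (propagate distance d=10): x=-576/85 (≈-6.7765) theta=41/85 (≈0.4824)
After 4 (thin lens f=30): x=-576/85 (≈-6.7765) theta=301/425 (≈0.7082)
After 5 (propagate distance d=17): x=2237/425 (≈5.2635) theta=301/425 (≈0.7082)
After 6 (thin lens f=-19): x=2237/425 (≈5.2635) theta=468/475 (≈0.9853)
After 7 (propagate distance d=16 (to screen)): x=169799/8075 (≈21.0277) theta=468/475 (≈0.9853)
Rounded to 4 decimal places: x = 21.0277

Answer: 21.0277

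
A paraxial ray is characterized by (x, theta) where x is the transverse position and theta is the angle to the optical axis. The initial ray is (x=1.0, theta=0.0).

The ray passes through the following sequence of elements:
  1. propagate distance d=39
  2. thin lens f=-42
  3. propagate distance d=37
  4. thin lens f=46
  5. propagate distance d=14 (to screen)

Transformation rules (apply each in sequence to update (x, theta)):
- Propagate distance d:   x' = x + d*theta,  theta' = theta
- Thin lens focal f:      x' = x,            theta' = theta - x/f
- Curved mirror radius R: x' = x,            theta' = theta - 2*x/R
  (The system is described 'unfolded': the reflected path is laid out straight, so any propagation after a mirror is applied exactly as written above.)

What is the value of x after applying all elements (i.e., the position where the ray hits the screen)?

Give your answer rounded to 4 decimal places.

Answer: 1.6418

Derivation:
Initial: x=1.0000 theta=0.0000
After 1 (propagate distance d=39): x=1.0000 theta=0.0000
After 2 (thin lens f=-42): x=1.0000 theta=1/42 (≈0.0238)
After 3 (propagate distance d=37): x=79/42 (≈1.8810) theta=1/42 (≈0.0238)
After 4 (thin lens f=46): x=79/42 (≈1.8810) theta=-11/644 (≈-0.0171)
After 5 (propagate distance d=14 (to screen)): x=793/483 (≈1.6418) theta=-11/644 (≈-0.0171)
Rounded to 4 decimal places: x = 1.6418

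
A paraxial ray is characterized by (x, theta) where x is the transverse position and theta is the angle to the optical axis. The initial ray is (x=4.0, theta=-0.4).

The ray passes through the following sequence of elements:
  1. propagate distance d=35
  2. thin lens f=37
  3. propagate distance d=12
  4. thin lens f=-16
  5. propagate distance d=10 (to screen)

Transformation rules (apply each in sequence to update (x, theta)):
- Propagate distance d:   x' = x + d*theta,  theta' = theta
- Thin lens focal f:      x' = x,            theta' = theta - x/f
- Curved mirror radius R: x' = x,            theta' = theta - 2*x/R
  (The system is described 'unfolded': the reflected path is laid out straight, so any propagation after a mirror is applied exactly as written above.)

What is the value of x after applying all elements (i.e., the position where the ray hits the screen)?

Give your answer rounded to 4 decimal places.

Answer: -20.0770

Derivation:
Initial: x=4.0000 theta=-0.4000
After 1 (propagate distance d=35): x=-10.0000 theta=-0.4000
After 2 (thin lens f=37): x=-10.0000 theta=-24/185 (≈-0.1297)
After 3 (propagate distance d=12): x=-2138/185 (≈-11.5568) theta=-24/185 (≈-0.1297)
After 4 (thin lens f=-16): x=-2138/185 (≈-11.5568) theta=-1261/1480 (≈-0.8520)
After 5 (propagate distance d=10 (to screen)): x=-14857/740 (≈-20.0770) theta=-1261/1480 (≈-0.8520)
Rounded to 4 decimal places: x = -20.0770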